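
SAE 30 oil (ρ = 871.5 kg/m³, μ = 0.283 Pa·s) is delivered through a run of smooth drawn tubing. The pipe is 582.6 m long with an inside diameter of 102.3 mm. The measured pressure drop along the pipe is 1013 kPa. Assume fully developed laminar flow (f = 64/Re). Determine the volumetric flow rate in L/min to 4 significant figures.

For laminar flow, f = 64/Re with Re = ρVD/μ, so Darcy-Weisbach reduces to ΔP = 32μLV/D². Solving for V: V = ΔP·D²/(32μL) = 1.013e+06·(0.1023)²/(32·0.283·582.6) = 2.009 m/s.
Check: Re = ρVD/μ = 871.5·2.009·0.1023/0.283 = 633 < 2300, so the laminar assumption holds.
Q = V·A = 2.009·(π/4·0.1023²) = 0.01652 m³/s = 990.9 L/min.

Q ≈ 990.9 L/min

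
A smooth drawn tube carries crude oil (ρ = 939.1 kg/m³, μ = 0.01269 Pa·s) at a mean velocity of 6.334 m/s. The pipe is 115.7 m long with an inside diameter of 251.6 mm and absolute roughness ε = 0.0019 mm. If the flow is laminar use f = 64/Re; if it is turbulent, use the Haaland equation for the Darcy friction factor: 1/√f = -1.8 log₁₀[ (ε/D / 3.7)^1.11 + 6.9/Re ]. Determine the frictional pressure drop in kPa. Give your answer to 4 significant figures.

ΔP ≈ 149.5 kPa

Reynolds number Re = ρVD/μ = 939.1 · 6.334 · 0.2516 / 0.0127 = 1.179e+05.
Re > 4000 → turbulent. Relative roughness ε/D = 1.9e-06/0.2516 = 7.55e-06. Haaland: 1/√f = -1.8 log₁₀[(7.55e-06/3.7)^1.11 + 6.9/1.179e+05] = -1.8 log₁₀[4.83e-07 + 5.85e-05] = 7.613, so f = 0.01726.
Darcy-Weisbach: ΔP = f(L/D)(ρV²/2) = 0.01726·(115.7/0.2516)·(939.1·6.334²/2) = 0.01726·459.9·1.884e+04 = 1.495e+05 Pa.
ΔP = 1.495e+05 Pa = 149.5 kPa.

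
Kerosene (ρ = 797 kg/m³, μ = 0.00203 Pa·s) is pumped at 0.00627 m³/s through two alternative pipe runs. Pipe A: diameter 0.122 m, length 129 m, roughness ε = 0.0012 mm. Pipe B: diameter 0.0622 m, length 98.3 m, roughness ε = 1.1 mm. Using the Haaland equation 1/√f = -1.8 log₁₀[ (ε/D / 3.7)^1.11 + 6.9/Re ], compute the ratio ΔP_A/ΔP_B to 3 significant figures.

ΔP_A/ΔP_B ≈ 0.0231

Pipe A: V = Q/A = 0.00627/0.01169 = 0.5364 m/s; Re = 2.569e+04; ε/D = 9.84e-06; Haaland → f = 0.02422; ΔP_A = f(L/D)(ρV²/2) = 2936 Pa.
Pipe B: V = Q/A = 0.00627/0.003039 = 2.063 m/s; Re = 5.039e+04; ε/D = 0.0177; Haaland → f = 0.04732; ΔP_B = f(L/D)(ρV²/2) = 1.269e+05 Pa.
ΔP_A/ΔP_B = 2936/1.269e+05 = 0.0231.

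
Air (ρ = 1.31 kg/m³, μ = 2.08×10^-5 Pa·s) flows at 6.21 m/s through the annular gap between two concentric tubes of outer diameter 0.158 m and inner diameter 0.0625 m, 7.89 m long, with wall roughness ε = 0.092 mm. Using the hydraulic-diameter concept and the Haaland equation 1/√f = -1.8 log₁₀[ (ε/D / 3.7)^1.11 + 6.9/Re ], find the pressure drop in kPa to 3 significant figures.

ΔP ≈ 0.0515 kPa

Hydraulic diameter D_h = 4A/P = D_o - D_i = 0.158 - 0.0625 = 0.0955 m.
Re = ρVD_h/μ = 1.31·6.21·0.0955/2.08e-05 = 3.735e+04.
ε/D_h = 9.2e-05/0.0955 = 0.000963; Haaland gives 1/√f = -1.8 log₁₀[0.000105+0.000185] = 6.368, so f = 0.02466.
ΔP = f(L/D_h)(ρV²/2) = 0.02466·7.89/0.0955·25.26 = 51.46 Pa.
ΔP = 0.0515 kPa.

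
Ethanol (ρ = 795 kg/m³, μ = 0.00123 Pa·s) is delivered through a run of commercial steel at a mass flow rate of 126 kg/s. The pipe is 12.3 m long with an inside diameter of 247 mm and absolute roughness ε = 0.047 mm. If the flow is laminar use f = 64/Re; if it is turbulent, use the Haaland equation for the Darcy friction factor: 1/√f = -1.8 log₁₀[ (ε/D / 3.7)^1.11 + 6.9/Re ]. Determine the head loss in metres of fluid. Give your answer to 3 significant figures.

h_f ≈ 0.420 m

A = πD²/4 = π(0.247)²/4 = 0.04792 m²; mean velocity V = ṁ/(ρA) = 126/(795 · 0.04792) = 3.308 m/s.
Reynolds number Re = ρVD/μ = 795 · 3.308 · 0.247 / 0.00123 = 5.281e+05.
Re > 4000 → turbulent. Relative roughness ε/D = 4.7e-05/0.247 = 0.00019. Haaland: 1/√f = -1.8 log₁₀[(0.00019/3.7)^1.11 + 6.9/5.281e+05] = -1.8 log₁₀[1.74e-05 + 1.31e-05] = 8.13, so f = 0.01513.
Darcy-Weisbach: ΔP = f(L/D)(ρV²/2) = 0.01513·(12.3/0.247)·(795·3.308²/2) = 0.01513·49.8·4349 = 3276 Pa.
Head loss h_f = ΔP/(ρg) = 3276/(795·9.81) = 0.420 m.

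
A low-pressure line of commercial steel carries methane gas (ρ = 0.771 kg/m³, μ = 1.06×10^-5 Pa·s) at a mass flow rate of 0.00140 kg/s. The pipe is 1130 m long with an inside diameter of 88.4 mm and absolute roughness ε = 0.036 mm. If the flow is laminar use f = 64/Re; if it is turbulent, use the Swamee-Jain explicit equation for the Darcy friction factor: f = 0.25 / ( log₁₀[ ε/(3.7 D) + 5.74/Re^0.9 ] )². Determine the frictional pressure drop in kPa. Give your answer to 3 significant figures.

A = πD²/4 = π(0.0884)²/4 = 0.006138 m²; mean velocity V = ṁ/(ρA) = 0.0014/(0.771 · 0.006138) = 0.2959 m/s.
Reynolds number Re = ρVD/μ = 0.771 · 0.2959 · 0.0884 / 1.06e-05 = 1902.
Re < 2300 → laminar flow, so f = 64/Re = 64/1902 = 0.03364 (the turbulent correlation is not needed).
Darcy-Weisbach: ΔP = f(L/D)(ρV²/2) = 0.03364·(1130/0.0884)·(0.771·0.2959²/2) = 0.03364·1.278e+04·0.03374 = 14.51 Pa.
ΔP = 14.51 Pa = 0.0145 kPa.

ΔP ≈ 0.0145 kPa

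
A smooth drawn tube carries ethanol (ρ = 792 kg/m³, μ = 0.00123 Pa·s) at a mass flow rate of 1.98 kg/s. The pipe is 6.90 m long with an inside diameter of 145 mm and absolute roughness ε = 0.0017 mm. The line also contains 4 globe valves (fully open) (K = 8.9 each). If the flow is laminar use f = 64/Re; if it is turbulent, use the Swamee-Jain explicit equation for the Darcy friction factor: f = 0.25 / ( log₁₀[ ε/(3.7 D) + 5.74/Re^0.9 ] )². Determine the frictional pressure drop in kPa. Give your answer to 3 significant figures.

A = πD²/4 = π(0.145)²/4 = 0.01651 m²; mean velocity V = ṁ/(ρA) = 1.98/(792 · 0.01651) = 0.1514 m/s.
Reynolds number Re = ρVD/μ = 792 · 0.1514 · 0.145 / 0.00123 = 1.414e+04.
Re > 4000 → turbulent. Relative roughness ε/D = 1.7e-06/0.145 = 1.17e-05. Swamee-Jain: f = 0.25/(log₁₀[1.17e-05/3.7 + 5.74/1.414e+04^0.9])² = 0.25/(log₁₀[3.17e-06 + 0.00106])² = 0.25/(-2.975)² = 0.02825.
Total minor-loss coefficient ΣK = 4·8.9 = 35.6.
ΔP = [f·L/D + ΣK]·(ρV²/2) = [0.02825·6.9/0.145 + 35.6]·(792·0.1514²/2) = [1.344 + 35.6]·9.077 = 335.3 Pa.
ΔP = 335.3 Pa = 0.335 kPa.

ΔP ≈ 0.335 kPa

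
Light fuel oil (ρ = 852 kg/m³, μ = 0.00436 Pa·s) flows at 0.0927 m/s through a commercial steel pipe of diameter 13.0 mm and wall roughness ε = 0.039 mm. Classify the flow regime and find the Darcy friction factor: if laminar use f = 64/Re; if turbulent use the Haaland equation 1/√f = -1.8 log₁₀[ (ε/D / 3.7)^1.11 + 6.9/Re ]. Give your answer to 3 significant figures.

Re = ρVD/μ = 852·0.0927·0.013/0.00436 = 235.5.
Re < 2300 → laminar, so f = 64/Re = 0.2718 (roughness is irrelevant in laminar flow).

f ≈ 0.272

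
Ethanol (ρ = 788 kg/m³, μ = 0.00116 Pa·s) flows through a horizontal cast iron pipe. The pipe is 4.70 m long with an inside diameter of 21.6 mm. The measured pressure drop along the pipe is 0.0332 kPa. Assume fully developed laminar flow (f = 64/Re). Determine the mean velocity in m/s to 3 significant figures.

For laminar flow, f = 64/Re with Re = ρVD/μ, so Darcy-Weisbach reduces to ΔP = 32μLV/D². Solving for V: V = ΔP·D²/(32μL) = 33.2·(0.0216)²/(32·0.00116·4.7) = 0.08879 m/s.
Check: Re = ρVD/μ = 788·0.08879·0.0216/0.00116 = 1303 < 2300, so the laminar assumption holds.

V ≈ 0.0888 m/s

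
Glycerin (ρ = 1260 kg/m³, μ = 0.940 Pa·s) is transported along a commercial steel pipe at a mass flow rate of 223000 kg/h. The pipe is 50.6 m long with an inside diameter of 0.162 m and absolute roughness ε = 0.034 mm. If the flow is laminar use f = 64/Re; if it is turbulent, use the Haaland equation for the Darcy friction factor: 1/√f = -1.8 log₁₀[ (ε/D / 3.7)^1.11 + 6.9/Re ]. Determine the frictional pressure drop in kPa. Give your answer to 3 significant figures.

ṁ = 223000 kg/h = 223000/3600 = 61.94 kg/s.
A = πD²/4 = π(0.162)²/4 = 0.02061 m²; mean velocity V = ṁ/(ρA) = 61.94/(1260 · 0.02061) = 2.385 m/s.
Reynolds number Re = ρVD/μ = 1260 · 2.385 · 0.162 / 0.94 = 517.9.
Re < 2300 → laminar flow, so f = 64/Re = 64/517.9 = 0.1236 (the turbulent correlation is not needed).
Darcy-Weisbach: ΔP = f(L/D)(ρV²/2) = 0.1236·(50.6/0.162)·(1260·2.385²/2) = 0.1236·312.3·3584 = 1.383e+05 Pa.
ΔP = 1.383e+05 Pa = 138 kPa.

ΔP ≈ 138 kPa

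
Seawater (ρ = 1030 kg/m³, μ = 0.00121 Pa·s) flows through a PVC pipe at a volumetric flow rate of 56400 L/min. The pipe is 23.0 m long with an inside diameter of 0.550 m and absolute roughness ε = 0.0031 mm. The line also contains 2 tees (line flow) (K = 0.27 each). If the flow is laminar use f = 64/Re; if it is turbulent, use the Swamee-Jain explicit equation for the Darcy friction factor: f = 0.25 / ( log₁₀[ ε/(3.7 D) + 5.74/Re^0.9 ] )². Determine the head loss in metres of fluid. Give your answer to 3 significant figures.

h_f ≈ 0.788 m

Q = 56400 L/min = 56400/60000 = 0.94 m³/s.
Cross-sectional area A = πD²/4 = π(0.55)²/4 = 0.2376 m²; mean velocity V = Q/A = 0.94/0.2376 = 3.957 m/s.
Reynolds number Re = ρVD/μ = 1030 · 3.957 · 0.55 / 0.00121 = 1.852e+06.
Re > 4000 → turbulent. Relative roughness ε/D = 3.1e-06/0.55 = 5.64e-06. Swamee-Jain: f = 0.25/(log₁₀[5.64e-06/3.7 + 5.74/1.852e+06^0.9])² = 0.25/(log₁₀[1.52e-06 + 1.31e-05])² = 0.25/(-4.834)² = 0.0107.
Total minor-loss coefficient ΣK = 2·0.27 = 0.54.
ΔP = [f·L/D + ΣK]·(ρV²/2) = [0.0107·23/0.55 + 0.54]·(1030·3.957²/2) = [0.4473 + 0.54]·8062 = 7960 Pa.
Head loss h_f = ΔP/(ρg) = 7960/(1030·9.81) = 0.788 m.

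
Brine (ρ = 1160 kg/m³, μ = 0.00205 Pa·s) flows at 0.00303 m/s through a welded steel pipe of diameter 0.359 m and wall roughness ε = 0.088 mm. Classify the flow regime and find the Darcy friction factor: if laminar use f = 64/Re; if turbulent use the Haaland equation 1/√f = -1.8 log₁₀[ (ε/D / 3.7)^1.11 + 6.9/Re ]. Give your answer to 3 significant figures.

f ≈ 0.104

Re = ρVD/μ = 1160·0.00303·0.359/0.00205 = 615.5.
Re < 2300 → laminar, so f = 64/Re = 0.104 (roughness is irrelevant in laminar flow).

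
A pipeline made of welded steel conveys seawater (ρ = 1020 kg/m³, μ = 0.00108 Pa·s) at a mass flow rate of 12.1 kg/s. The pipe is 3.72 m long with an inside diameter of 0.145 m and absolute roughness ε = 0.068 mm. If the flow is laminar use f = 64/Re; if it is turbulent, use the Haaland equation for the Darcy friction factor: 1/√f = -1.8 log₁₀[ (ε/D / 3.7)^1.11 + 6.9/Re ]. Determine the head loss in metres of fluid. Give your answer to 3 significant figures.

A = πD²/4 = π(0.145)²/4 = 0.01651 m²; mean velocity V = ṁ/(ρA) = 12.1/(1020 · 0.01651) = 0.7184 m/s.
Reynolds number Re = ρVD/μ = 1020 · 0.7184 · 0.145 / 0.00108 = 9.838e+04.
Re > 4000 → turbulent. Relative roughness ε/D = 6.8e-05/0.145 = 0.000469. Haaland: 1/√f = -1.8 log₁₀[(0.000469/3.7)^1.11 + 6.9/9.838e+04] = -1.8 log₁₀[4.72e-05 + 7.01e-05] = 7.075, so f = 0.01998.
Darcy-Weisbach: ΔP = f(L/D)(ρV²/2) = 0.01998·(3.72/0.145)·(1020·0.7184²/2) = 0.01998·25.66·263.2 = 134.9 Pa.
Head loss h_f = ΔP/(ρg) = 134.9/(1020·9.81) = 0.0135 m.

h_f ≈ 0.0135 m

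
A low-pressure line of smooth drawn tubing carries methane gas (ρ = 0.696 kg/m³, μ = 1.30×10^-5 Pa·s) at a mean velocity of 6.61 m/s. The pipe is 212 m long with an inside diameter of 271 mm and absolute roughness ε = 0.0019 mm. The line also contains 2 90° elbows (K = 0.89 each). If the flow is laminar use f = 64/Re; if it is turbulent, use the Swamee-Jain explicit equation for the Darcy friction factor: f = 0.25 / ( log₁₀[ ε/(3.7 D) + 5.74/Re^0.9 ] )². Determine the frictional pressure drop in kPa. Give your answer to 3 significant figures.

Reynolds number Re = ρVD/μ = 0.696 · 6.61 · 0.271 / 1.3e-05 = 9.59e+04.
Re > 4000 → turbulent. Relative roughness ε/D = 1.9e-06/0.271 = 7.01e-06. Swamee-Jain: f = 0.25/(log₁₀[7.01e-06/3.7 + 5.74/9.59e+04^0.9])² = 0.25/(log₁₀[1.89e-06 + 0.000188])² = 0.25/(-3.72)² = 0.01806.
Total minor-loss coefficient ΣK = 2·0.89 = 1.78.
ΔP = [f·L/D + ΣK]·(ρV²/2) = [0.01806·212/0.271 + 1.78]·(0.696·6.61²/2) = [14.13 + 1.78]·15.2 = 241.9 Pa.
ΔP = 241.9 Pa = 0.242 kPa.

ΔP ≈ 0.242 kPa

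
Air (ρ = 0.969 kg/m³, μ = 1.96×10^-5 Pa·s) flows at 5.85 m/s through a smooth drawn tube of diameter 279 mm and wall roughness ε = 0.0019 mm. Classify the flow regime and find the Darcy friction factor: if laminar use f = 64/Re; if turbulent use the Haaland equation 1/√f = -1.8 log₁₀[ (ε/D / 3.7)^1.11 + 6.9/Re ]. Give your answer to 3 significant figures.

f ≈ 0.0187

Re = ρVD/μ = 0.969·5.85·0.279/1.96e-05 = 8.069e+04.
Re > 4000 → turbulent. ε/D = 1.9e-06/0.279 = 6.81e-06; Haaland: 1/√f = -1.8 log₁₀[4.31e-07 + 8.55e-05] = 7.318, so f = 0.01867.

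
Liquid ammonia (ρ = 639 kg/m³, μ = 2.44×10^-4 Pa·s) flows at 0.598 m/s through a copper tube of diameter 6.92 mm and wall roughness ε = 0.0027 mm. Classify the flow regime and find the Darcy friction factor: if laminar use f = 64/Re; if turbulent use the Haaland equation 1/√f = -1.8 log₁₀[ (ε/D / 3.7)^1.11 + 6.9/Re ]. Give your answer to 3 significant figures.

Re = ρVD/μ = 639·0.598·0.00692/0.000244 = 1.084e+04.
Re > 4000 → turbulent. ε/D = 2.7e-06/0.00692 = 0.00039; Haaland: 1/√f = -1.8 log₁₀[3.85e-05 + 0.000637] = 5.707, so f = 0.0307.

f ≈ 0.0307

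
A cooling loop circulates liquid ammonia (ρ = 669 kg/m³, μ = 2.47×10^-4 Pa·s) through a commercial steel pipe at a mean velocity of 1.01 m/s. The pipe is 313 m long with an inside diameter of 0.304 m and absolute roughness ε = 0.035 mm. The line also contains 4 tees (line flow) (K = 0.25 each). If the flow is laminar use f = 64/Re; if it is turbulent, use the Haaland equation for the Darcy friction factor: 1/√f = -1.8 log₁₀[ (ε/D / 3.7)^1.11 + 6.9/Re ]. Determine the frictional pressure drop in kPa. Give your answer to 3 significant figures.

ΔP ≈ 5.17 kPa

Reynolds number Re = ρVD/μ = 669 · 1.01 · 0.304 / 0.000247 = 8.316e+05.
Re > 4000 → turbulent. Relative roughness ε/D = 3.5e-05/0.304 = 0.000115. Haaland: 1/√f = -1.8 log₁₀[(0.000115/3.7)^1.11 + 6.9/8.316e+05] = -1.8 log₁₀[9.94e-06 + 8.3e-06] = 8.53, so f = 0.01374.
Total minor-loss coefficient ΣK = 4·0.25 = 1.
ΔP = [f·L/D + ΣK]·(ρV²/2) = [0.01374·313/0.304 + 1]·(669·1.01²/2) = [14.15 + 1]·341.2 = 5169 Pa.
ΔP = 5169 Pa = 5.17 kPa.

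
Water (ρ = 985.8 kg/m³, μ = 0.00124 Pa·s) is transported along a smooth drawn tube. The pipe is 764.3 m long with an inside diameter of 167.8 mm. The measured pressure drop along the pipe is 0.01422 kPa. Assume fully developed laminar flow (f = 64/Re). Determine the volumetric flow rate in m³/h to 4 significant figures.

Q ≈ 1.051 m³/h

For laminar flow, f = 64/Re with Re = ρVD/μ, so Darcy-Weisbach reduces to ΔP = 32μLV/D². Solving for V: V = ΔP·D²/(32μL) = 14.22·(0.1678)²/(32·0.00124·764.3) = 0.0132 m/s.
Check: Re = ρVD/μ = 985.8·0.0132·0.1678/0.00124 = 1761 < 2300, so the laminar assumption holds.
Q = V·A = 0.0132·(π/4·0.1678²) = 0.000292 m³/s = 1.051 m³/h.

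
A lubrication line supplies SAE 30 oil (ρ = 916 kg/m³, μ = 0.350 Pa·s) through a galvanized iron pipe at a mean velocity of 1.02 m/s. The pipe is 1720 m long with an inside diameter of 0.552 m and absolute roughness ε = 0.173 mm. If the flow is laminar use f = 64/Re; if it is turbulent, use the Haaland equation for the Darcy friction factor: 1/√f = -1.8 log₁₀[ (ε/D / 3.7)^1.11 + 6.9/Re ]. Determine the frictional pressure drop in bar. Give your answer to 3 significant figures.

ΔP ≈ 0.645 bar

Reynolds number Re = ρVD/μ = 916 · 1.02 · 0.552 / 0.35 = 1474.
Re < 2300 → laminar flow, so f = 64/Re = 64/1474 = 0.04343 (the turbulent correlation is not needed).
Darcy-Weisbach: ΔP = f(L/D)(ρV²/2) = 0.04343·(1720/0.552)·(916·1.02²/2) = 0.04343·3116·476.5 = 6.449e+04 Pa.
ΔP = 6.449e+04 Pa = 0.645 bar.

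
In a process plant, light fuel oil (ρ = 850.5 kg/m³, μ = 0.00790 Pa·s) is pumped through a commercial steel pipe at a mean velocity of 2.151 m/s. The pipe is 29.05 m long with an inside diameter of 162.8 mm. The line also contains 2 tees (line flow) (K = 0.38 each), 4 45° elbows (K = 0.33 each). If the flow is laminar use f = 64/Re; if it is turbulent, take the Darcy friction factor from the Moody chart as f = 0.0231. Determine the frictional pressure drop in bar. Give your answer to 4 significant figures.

ΔP ≈ 0.1220 bar

Reynolds number Re = ρVD/μ = 850.5 · 2.151 · 0.1628 / 0.0079 = 3.77e+04.
Re > 4000 → turbulent; use the Moody-chart value f = 0.0231.
Total minor-loss coefficient ΣK = 2·0.38 + 4·0.33 = 2.08.
ΔP = [f·L/D + ΣK]·(ρV²/2) = [0.0231·29.05/0.1628 + 2.08]·(850.5·2.151²/2) = [4.122 + 2.08]·1968 = 1.22e+04 Pa.
ΔP = 1.22e+04 Pa = 0.1220 bar.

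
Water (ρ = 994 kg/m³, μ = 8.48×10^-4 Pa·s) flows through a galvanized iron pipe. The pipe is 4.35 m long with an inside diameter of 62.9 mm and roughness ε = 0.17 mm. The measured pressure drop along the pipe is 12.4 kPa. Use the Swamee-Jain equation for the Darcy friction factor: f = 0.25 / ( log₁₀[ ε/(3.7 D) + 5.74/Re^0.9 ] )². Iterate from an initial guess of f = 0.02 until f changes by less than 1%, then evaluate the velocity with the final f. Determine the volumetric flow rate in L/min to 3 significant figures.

Rearranging Darcy-Weisbach: V = √(2·ΔP·D/(f·L·ρ)). With ε/D = 0.00017/0.0629 = 0.0027, iterate starting from f = 0.02:
  f = 0.02 → V = √(2·1.24e+04·0.0629/(0.02·4.35·994)) = 4.247 m/s; Re = ρVD/μ = 3.131e+05; f → 0.02602
  f = 0.02602 → V = 3.723 m/s; Re = 2.745e+05; f → 0.0261
Converged (Δf/f < 1%). With the final f = 0.0261: V = √(2·1.24e+04·0.0629/(0.0261·4.35·994)) = 3.718 m/s.
Q = V·A = 3.718·(π/4·0.0629²) = 0.01155 m³/s = 693 L/min.

Q ≈ 693 L/min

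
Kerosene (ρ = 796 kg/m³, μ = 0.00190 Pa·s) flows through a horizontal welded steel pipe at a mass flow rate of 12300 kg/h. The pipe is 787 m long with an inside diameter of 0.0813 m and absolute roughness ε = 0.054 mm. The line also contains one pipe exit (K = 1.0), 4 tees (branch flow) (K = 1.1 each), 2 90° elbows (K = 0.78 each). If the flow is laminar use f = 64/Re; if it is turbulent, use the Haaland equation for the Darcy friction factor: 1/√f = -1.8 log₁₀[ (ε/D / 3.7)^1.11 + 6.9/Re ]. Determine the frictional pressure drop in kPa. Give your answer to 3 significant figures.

ΔP ≈ 68.2 kPa

ṁ = 12300 kg/h = 12300/3600 = 3.417 kg/s.
A = πD²/4 = π(0.0813)²/4 = 0.005191 m²; mean velocity V = ṁ/(ρA) = 3.417/(796 · 0.005191) = 0.8268 m/s.
Reynolds number Re = ρVD/μ = 796 · 0.8268 · 0.0813 / 0.0019 = 2.816e+04.
Re > 4000 → turbulent. Relative roughness ε/D = 5.4e-05/0.0813 = 0.000664. Haaland: 1/√f = -1.8 log₁₀[(0.000664/3.7)^1.11 + 6.9/2.816e+04] = -1.8 log₁₀[6.95e-05 + 0.000245] = 6.304, so f = 0.02516.
Total minor-loss coefficient ΣK = 1·1 + 4·1.1 + 2·0.78 = 6.96.
ΔP = [f·L/D + ΣK]·(ρV²/2) = [0.02516·787/0.0813 + 6.96]·(796·0.8268²/2) = [243.6 + 6.96]·272.1 = 6.817e+04 Pa.
ΔP = 6.817e+04 Pa = 68.2 kPa.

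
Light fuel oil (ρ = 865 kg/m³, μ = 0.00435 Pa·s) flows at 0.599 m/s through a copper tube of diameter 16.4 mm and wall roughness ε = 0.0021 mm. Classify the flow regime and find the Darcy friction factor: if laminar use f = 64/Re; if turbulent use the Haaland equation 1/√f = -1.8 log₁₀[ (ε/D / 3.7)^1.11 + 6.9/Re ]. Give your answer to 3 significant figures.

f ≈ 0.0328

Re = ρVD/μ = 865·0.599·0.0164/0.00435 = 1953.
Re < 2300 → laminar, so f = 64/Re = 0.03276 (roughness is irrelevant in laminar flow).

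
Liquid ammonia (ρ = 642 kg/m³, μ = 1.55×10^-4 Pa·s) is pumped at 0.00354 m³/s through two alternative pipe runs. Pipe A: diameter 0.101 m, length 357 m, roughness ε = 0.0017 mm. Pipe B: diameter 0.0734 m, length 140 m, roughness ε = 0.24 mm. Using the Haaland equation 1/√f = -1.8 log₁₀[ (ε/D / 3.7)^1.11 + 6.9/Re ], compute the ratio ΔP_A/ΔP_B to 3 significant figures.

Pipe A: V = Q/A = 0.00354/0.008012 = 0.4418 m/s; Re = 1.848e+05; ε/D = 1.68e-05; Haaland → f = 0.01584; ΔP_A = f(L/D)(ρV²/2) = 3508 Pa.
Pipe B: V = Q/A = 0.00354/0.004231 = 0.8366 m/s; Re = 2.543e+05; ε/D = 0.00327; Haaland → f = 0.02731; ΔP_B = f(L/D)(ρV²/2) = 1.17e+04 Pa.
ΔP_A/ΔP_B = 3508/1.17e+04 = 0.300.

ΔP_A/ΔP_B ≈ 0.300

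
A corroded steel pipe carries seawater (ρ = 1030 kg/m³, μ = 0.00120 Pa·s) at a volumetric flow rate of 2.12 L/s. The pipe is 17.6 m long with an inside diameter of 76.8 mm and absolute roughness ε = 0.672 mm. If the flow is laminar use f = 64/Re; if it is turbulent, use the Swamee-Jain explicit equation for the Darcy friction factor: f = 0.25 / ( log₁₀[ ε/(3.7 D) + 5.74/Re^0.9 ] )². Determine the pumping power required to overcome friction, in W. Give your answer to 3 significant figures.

Q = 2.12 L/s = 2.12/1000 = 0.00212 m³/s.
Cross-sectional area A = πD²/4 = π(0.0768)²/4 = 0.004632 m²; mean velocity V = Q/A = 0.00212/0.004632 = 0.4576 m/s.
Reynolds number Re = ρVD/μ = 1030 · 0.4576 · 0.0768 / 0.0012 = 3.017e+04.
Re > 4000 → turbulent. Relative roughness ε/D = 0.000672/0.0768 = 0.00875. Swamee-Jain: f = 0.25/(log₁₀[0.00875/3.7 + 5.74/3.017e+04^0.9])² = 0.25/(log₁₀[0.00236 + 0.000534])² = 0.25/(-2.538)² = 0.03882.
Darcy-Weisbach: ΔP = f(L/D)(ρV²/2) = 0.03882·(17.6/0.0768)·(1030·0.4576²/2) = 0.03882·229.2·107.9 = 959.5 Pa.
Pumping power P = QΔP = 0.00212·959.5 = 2.034 W = 2.03 W.

P ≈ 2.03 W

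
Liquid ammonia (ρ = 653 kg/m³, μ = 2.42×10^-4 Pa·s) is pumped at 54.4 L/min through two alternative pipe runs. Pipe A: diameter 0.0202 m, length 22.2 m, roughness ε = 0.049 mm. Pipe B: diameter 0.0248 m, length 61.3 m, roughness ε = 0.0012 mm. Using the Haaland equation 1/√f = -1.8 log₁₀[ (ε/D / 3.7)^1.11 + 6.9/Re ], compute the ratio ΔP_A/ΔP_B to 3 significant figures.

ΔP_A/ΔP_B ≈ 1.50

Pipe A: V = Q/A = 0.0009067/0.0003205 = 2.829 m/s; Re = 1.542e+05; ε/D = 0.00243; Haaland → f = 0.02561; ΔP_A = f(L/D)(ρV²/2) = 7.354e+04 Pa.
Pipe B: V = Q/A = 0.0009067/0.0004831 = 1.877 m/s; Re = 1.256e+05; ε/D = 4.84e-05; Haaland → f = 0.01724; ΔP_B = f(L/D)(ρV²/2) = 4.902e+04 Pa.
ΔP_A/ΔP_B = 7.354e+04/4.902e+04 = 1.50.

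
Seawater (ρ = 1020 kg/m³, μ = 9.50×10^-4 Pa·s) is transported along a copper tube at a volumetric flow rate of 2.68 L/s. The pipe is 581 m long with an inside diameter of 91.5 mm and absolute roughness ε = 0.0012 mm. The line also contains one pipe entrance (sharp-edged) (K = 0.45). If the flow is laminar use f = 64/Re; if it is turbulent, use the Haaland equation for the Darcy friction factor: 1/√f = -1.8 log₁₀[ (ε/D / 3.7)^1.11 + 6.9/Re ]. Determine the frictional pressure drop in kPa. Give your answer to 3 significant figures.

ΔP ≈ 11.8 kPa

Q = 2.68 L/s = 2.68/1000 = 0.00268 m³/s.
Cross-sectional area A = πD²/4 = π(0.0915)²/4 = 0.006576 m²; mean velocity V = Q/A = 0.00268/0.006576 = 0.4076 m/s.
Reynolds number Re = ρVD/μ = 1020 · 0.4076 · 0.0915 / 0.00095 = 4.004e+04.
Re > 4000 → turbulent. Relative roughness ε/D = 1.2e-06/0.0915 = 1.31e-05. Haaland: 1/√f = -1.8 log₁₀[(1.31e-05/3.7)^1.11 + 6.9/4.004e+04] = -1.8 log₁₀[8.91e-07 + 0.000172] = 6.771, so f = 0.02181.
Total minor-loss coefficient ΣK = 1·0.45 = 0.45.
ΔP = [f·L/D + ΣK]·(ρV²/2) = [0.02181·581/0.0915 + 0.45]·(1020·0.4076²/2) = [138.5 + 0.45]·84.72 = 1.177e+04 Pa.
ΔP = 1.177e+04 Pa = 11.8 kPa.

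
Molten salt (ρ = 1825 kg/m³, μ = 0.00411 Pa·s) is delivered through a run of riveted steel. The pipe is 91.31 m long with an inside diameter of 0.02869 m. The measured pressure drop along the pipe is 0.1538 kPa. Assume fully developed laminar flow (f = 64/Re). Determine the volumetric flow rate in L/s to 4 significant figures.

For laminar flow, f = 64/Re with Re = ρVD/μ, so Darcy-Weisbach reduces to ΔP = 32μLV/D². Solving for V: V = ΔP·D²/(32μL) = 153.8·(0.02869)²/(32·0.00411·91.31) = 0.01054 m/s.
Check: Re = ρVD/μ = 1825·0.01054·0.02869/0.00411 = 134.3 < 2300, so the laminar assumption holds.
Q = V·A = 0.01054·(π/4·0.02869²) = 6.815e-06 m³/s = 0.006815 L/s.

Q ≈ 0.006815 L/s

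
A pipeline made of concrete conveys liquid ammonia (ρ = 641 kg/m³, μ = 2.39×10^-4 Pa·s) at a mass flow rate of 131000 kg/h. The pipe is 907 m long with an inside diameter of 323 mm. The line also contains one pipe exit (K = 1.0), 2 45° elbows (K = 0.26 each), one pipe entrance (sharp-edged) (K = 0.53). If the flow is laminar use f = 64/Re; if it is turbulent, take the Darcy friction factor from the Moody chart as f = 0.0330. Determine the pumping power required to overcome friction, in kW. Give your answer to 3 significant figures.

P ≈ 0.827 kW

ṁ = 131000 kg/h = 131000/3600 = 36.39 kg/s.
A = πD²/4 = π(0.323)²/4 = 0.08194 m²; mean velocity V = ṁ/(ρA) = 36.39/(641 · 0.08194) = 0.6928 m/s.
Reynolds number Re = ρVD/μ = 641 · 0.6928 · 0.323 / 0.000239 = 6.002e+05.
Re > 4000 → turbulent; use the Moody-chart value f = 0.0330.
Total minor-loss coefficient ΣK = 1·1 + 2·0.26 + 1·0.53 = 2.05.
ΔP = [f·L/D + ΣK]·(ρV²/2) = [0.033·907/0.323 + 2.05]·(641·0.6928²/2) = [92.67 + 2.05]·153.8 = 1.457e+04 Pa.
Q = ṁ/ρ = 36.39/641 = 0.05677 m³/s.
Pumping power P = QΔP = 0.05677·1.457e+04 = 827.2 W = 0.827 kW.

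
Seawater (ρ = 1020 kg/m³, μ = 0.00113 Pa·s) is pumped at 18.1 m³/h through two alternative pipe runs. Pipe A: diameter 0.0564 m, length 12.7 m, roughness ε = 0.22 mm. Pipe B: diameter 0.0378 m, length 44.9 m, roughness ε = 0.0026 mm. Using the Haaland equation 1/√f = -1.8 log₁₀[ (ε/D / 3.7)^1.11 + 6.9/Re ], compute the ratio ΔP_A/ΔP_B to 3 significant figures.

ΔP_A/ΔP_B ≈ 0.0668

Pipe A: V = Q/A = 0.005028/0.002498 = 2.012 m/s; Re = 1.025e+05; ε/D = 0.0039; Haaland → f = 0.02923; ΔP_A = f(L/D)(ρV²/2) = 1.36e+04 Pa.
Pipe B: V = Q/A = 0.005028/0.001122 = 4.48 m/s; Re = 1.529e+05; ε/D = 6.88e-05; Haaland → f = 0.01673; ΔP_B = f(L/D)(ρV²/2) = 2.035e+05 Pa.
ΔP_A/ΔP_B = 1.36e+04/2.035e+05 = 0.0668.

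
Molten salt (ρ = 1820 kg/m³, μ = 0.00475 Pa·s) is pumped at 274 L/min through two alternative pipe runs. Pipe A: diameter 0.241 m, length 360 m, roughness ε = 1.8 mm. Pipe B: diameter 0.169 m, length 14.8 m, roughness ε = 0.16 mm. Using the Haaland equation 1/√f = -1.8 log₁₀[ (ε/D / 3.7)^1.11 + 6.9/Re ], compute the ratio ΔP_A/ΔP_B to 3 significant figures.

ΔP_A/ΔP_B ≈ 5.58

Pipe A: V = Q/A = 0.004567/0.04562 = 0.1001 m/s; Re = 9244; ε/D = 0.00747; Haaland → f = 0.04073; ΔP_A = f(L/D)(ρV²/2) = 554.8 Pa.
Pipe B: V = Q/A = 0.004567/0.02243 = 0.2036 m/s; Re = 1.318e+04; ε/D = 0.000947; Haaland → f = 0.03008; ΔP_B = f(L/D)(ρV²/2) = 99.36 Pa.
ΔP_A/ΔP_B = 554.8/99.36 = 5.58.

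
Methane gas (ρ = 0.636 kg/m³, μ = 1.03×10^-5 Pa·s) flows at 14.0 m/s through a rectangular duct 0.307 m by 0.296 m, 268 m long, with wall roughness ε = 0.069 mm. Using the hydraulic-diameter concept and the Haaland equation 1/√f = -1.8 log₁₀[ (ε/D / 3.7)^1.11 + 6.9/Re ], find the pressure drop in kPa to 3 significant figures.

ΔP ≈ 0.916 kPa

Hydraulic diameter D_h = 4A/P = 4·(0.307·0.296)/(2·(0.307+0.296)) = 0.3635/1.206 = 0.3014 m.
Re = ρVD_h/μ = 0.636·14·0.3014/1.03e-05 = 2.605e+05.
ε/D_h = 6.9e-05/0.3014 = 0.000229; Haaland gives 1/√f = -1.8 log₁₀[2.13e-05+2.65e-05] = 7.777, so f = 0.01653.
ΔP = f(L/D_h)(ρV²/2) = 0.01653·268/0.3014·62.33 = 916.3 Pa.
ΔP = 0.916 kPa.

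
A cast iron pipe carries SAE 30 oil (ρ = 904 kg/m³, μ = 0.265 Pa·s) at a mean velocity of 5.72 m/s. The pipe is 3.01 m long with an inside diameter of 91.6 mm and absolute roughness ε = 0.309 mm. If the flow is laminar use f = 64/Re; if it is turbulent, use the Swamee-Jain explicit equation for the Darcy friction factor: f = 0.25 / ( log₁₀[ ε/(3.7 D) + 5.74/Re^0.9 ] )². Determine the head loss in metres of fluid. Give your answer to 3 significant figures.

Reynolds number Re = ρVD/μ = 904 · 5.72 · 0.0916 / 0.265 = 1787.
Re < 2300 → laminar flow, so f = 64/Re = 64/1787 = 0.03581 (the turbulent correlation is not needed).
Darcy-Weisbach: ΔP = f(L/D)(ρV²/2) = 0.03581·(3.01/0.0916)·(904·5.72²/2) = 0.03581·32.86·1.479e+04 = 1.74e+04 Pa.
Head loss h_f = ΔP/(ρg) = 1.74e+04/(904·9.81) = 1.96 m.

h_f ≈ 1.96 m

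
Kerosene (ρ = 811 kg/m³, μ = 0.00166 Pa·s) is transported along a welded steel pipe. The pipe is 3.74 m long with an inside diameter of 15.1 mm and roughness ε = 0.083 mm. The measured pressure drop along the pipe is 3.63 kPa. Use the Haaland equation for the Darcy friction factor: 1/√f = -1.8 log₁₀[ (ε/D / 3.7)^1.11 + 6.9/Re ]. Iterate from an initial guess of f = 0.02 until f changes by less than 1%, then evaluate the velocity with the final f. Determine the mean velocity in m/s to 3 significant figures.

V ≈ 0.947 m/s

Rearranging Darcy-Weisbach: V = √(2·ΔP·D/(f·L·ρ)). With ε/D = 8.3e-05/0.0151 = 0.0055, iterate starting from f = 0.02:
  f = 0.02 → V = √(2·3630·0.0151/(0.02·3.74·811)) = 1.344 m/s; Re = ρVD/μ = 9917; f → 0.03807
  f = 0.03807 → V = 0.9743 m/s; Re = 7188; f → 0.04013
  f = 0.04013 → V = 0.949 m/s; Re = 7001; f → 0.04032
Converged (Δf/f < 1%). With the final f = 0.04032: V = √(2·3630·0.0151/(0.04032·3.74·811)) = 0.9468 m/s.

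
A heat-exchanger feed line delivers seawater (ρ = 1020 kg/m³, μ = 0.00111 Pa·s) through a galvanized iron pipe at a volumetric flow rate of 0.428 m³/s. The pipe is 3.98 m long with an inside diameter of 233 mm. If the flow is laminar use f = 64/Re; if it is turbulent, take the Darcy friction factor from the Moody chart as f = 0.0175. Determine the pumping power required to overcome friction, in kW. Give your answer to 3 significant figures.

P ≈ 6.57 kW

Cross-sectional area A = πD²/4 = π(0.233)²/4 = 0.04264 m²; mean velocity V = Q/A = 0.428/0.04264 = 10.04 m/s.
Reynolds number Re = ρVD/μ = 1020 · 10.04 · 0.233 / 0.00111 = 2.149e+06.
Re > 4000 → turbulent; use the Moody-chart value f = 0.0175.
Darcy-Weisbach: ΔP = f(L/D)(ρV²/2) = 0.0175·(3.98/0.233)·(1020·10.04²/2) = 0.0175·17.08·5.139e+04 = 1.536e+04 Pa.
Pumping power P = QΔP = 0.428·1.536e+04 = 6575 W = 6.57 kW.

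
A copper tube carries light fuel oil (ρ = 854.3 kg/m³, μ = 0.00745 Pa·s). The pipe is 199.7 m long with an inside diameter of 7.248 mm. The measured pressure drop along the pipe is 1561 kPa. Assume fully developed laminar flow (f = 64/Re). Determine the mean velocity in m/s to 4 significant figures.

For laminar flow, f = 64/Re with Re = ρVD/μ, so Darcy-Weisbach reduces to ΔP = 32μLV/D². Solving for V: V = ΔP·D²/(32μL) = 1.561e+06·(0.007248)²/(32·0.00745·199.7) = 1.722 m/s.
Check: Re = ρVD/μ = 854.3·1.722·0.007248/0.00745 = 1432 < 2300, so the laminar assumption holds.

V ≈ 1.722 m/s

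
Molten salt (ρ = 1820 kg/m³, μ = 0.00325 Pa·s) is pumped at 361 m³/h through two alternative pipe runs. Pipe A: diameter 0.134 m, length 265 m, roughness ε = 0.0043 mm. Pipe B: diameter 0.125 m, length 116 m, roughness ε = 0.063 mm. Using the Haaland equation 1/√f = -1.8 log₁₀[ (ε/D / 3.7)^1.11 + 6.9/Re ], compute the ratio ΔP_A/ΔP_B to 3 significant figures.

ΔP_A/ΔP_B ≈ 1.23

Pipe A: V = Q/A = 0.1003/0.0141 = 7.111 m/s; Re = 5.336e+05; ε/D = 3.21e-05; Haaland → f = 0.01332; ΔP_A = f(L/D)(ρV²/2) = 1.212e+06 Pa.
Pipe B: V = Q/A = 0.1003/0.01227 = 8.171 m/s; Re = 5.72e+05; ε/D = 0.000504; Haaland → f = 0.0175; ΔP_B = f(L/D)(ρV²/2) = 9.87e+05 Pa.
ΔP_A/ΔP_B = 1.212e+06/9.87e+05 = 1.23.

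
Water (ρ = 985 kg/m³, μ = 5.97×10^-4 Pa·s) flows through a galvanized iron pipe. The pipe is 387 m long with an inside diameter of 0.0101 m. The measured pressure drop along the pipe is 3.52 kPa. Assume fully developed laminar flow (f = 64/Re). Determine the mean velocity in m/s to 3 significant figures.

V ≈ 0.0486 m/s

For laminar flow, f = 64/Re with Re = ρVD/μ, so Darcy-Weisbach reduces to ΔP = 32μLV/D². Solving for V: V = ΔP·D²/(32μL) = 3520·(0.0101)²/(32·0.000597·387) = 0.04857 m/s.
Check: Re = ρVD/μ = 985·0.04857·0.0101/0.000597 = 809.3 < 2300, so the laminar assumption holds.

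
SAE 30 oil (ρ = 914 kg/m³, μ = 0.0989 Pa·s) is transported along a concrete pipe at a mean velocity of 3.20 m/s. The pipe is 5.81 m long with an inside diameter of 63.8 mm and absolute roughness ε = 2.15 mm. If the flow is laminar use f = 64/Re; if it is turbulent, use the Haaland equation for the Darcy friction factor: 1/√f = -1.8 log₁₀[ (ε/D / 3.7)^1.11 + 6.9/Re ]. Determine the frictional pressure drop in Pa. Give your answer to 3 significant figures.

ΔP ≈ 14500 Pa

Reynolds number Re = ρVD/μ = 914 · 3.2 · 0.0638 / 0.0989 = 1887.
Re < 2300 → laminar flow, so f = 64/Re = 64/1887 = 0.03392 (the turbulent correlation is not needed).
Darcy-Weisbach: ΔP = f(L/D)(ρV²/2) = 0.03392·(5.81/0.0638)·(914·3.2²/2) = 0.03392·91.07·4680 = 1.446e+04 Pa.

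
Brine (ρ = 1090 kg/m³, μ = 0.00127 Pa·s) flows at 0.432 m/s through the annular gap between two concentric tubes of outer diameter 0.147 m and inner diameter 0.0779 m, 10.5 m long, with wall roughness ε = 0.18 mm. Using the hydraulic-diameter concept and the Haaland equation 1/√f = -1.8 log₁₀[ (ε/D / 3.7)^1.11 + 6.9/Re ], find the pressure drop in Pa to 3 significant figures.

ΔP ≈ 457 Pa

Hydraulic diameter D_h = 4A/P = D_o - D_i = 0.147 - 0.0779 = 0.0691 m.
Re = ρVD_h/μ = 1090·0.432·0.0691/0.00127 = 2.562e+04.
ε/D_h = 0.00018/0.0691 = 0.0026; Haaland gives 1/√f = -1.8 log₁₀[0.000317+0.000269] = 5.818, so f = 0.02955.
ΔP = f(L/D_h)(ρV²/2) = 0.02955·10.5/0.0691·101.7 = 456.7 Pa.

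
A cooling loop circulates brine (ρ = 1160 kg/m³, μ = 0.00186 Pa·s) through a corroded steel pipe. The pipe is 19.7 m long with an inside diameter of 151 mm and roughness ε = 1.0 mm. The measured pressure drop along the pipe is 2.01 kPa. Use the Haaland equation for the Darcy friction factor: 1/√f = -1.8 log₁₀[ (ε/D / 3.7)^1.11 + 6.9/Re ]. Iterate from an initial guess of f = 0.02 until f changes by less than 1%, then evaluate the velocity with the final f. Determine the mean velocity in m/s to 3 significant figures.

Rearranging Darcy-Weisbach: V = √(2·ΔP·D/(f·L·ρ)). With ε/D = 0.001/0.151 = 0.00662, iterate starting from f = 0.02:
  f = 0.02 → V = √(2·2010·0.151/(0.02·19.7·1160)) = 1.152 m/s; Re = ρVD/μ = 1.085e+05; f → 0.03385
  f = 0.03385 → V = 0.8858 m/s; Re = 8.342e+04; f → 0.03405
Converged (Δf/f < 1%). With the final f = 0.03405: V = √(2·2010·0.151/(0.03405·19.7·1160)) = 0.8833 m/s.

V ≈ 0.883 m/s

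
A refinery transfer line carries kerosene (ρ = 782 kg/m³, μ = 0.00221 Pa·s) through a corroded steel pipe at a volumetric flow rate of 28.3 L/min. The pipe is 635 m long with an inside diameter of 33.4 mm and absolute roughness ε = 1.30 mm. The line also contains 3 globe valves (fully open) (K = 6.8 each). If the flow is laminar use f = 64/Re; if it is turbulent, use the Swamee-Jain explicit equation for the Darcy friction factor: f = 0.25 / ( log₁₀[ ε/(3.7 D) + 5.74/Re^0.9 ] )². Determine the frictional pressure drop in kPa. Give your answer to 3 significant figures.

Q = 28.3 L/min = 28.3/60000 = 0.0004717 m³/s.
Cross-sectional area A = πD²/4 = π(0.0334)²/4 = 0.0008762 m²; mean velocity V = Q/A = 0.0004717/0.0008762 = 0.5383 m/s.
Reynolds number Re = ρVD/μ = 782 · 0.5383 · 0.0334 / 0.00221 = 6362.
Re > 4000 → turbulent. Relative roughness ε/D = 0.0013/0.0334 = 0.0389. Swamee-Jain: f = 0.25/(log₁₀[0.0389/3.7 + 5.74/6362^0.9])² = 0.25/(log₁₀[0.0105 + 0.00217])² = 0.25/(-1.897)² = 0.06949.
Total minor-loss coefficient ΣK = 3·6.8 = 20.4.
ΔP = [f·L/D + ΣK]·(ρV²/2) = [0.06949·635/0.0334 + 20.4]·(782·0.5383²/2) = [1321 + 20.4]·113.3 = 1.52e+05 Pa.
ΔP = 1.52e+05 Pa = 152 kPa.

ΔP ≈ 152 kPa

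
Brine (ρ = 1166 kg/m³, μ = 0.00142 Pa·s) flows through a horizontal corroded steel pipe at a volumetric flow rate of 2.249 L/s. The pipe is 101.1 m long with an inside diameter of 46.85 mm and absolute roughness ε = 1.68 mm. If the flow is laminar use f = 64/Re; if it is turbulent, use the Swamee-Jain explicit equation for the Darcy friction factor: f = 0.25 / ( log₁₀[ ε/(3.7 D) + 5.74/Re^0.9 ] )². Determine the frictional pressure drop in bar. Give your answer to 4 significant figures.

ΔP ≈ 1.340 bar

Q = 2.249 L/s = 2.249/1000 = 0.002249 m³/s.
Cross-sectional area A = πD²/4 = π(0.04685)²/4 = 0.001724 m²; mean velocity V = Q/A = 0.002249/0.001724 = 1.305 m/s.
Reynolds number Re = ρVD/μ = 1166 · 1.305 · 0.04685 / 0.00142 = 5.019e+04.
Re > 4000 → turbulent. Relative roughness ε/D = 0.00168/0.04685 = 0.0359. Swamee-Jain: f = 0.25/(log₁₀[0.0359/3.7 + 5.74/5.019e+04^0.9])² = 0.25/(log₁₀[0.00969 + 0.000338])² = 0.25/(-1.999)² = 0.06258.
Darcy-Weisbach: ΔP = f(L/D)(ρV²/2) = 0.06258·(101.1/0.04685)·(1166·1.305²/2) = 0.06258·2158·992.3 = 1.34e+05 Pa.
ΔP = 1.34e+05 Pa = 1.340 bar.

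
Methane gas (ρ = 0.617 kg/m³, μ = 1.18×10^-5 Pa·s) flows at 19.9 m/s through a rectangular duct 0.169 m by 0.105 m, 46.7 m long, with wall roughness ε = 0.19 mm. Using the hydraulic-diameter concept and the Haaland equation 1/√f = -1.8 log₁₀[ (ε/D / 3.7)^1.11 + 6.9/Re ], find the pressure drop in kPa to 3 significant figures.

Hydraulic diameter D_h = 4A/P = 4·(0.169·0.105)/(2·(0.169+0.105)) = 0.07098/0.548 = 0.1295 m.
Re = ρVD_h/μ = 0.617·19.9·0.1295/1.18e-05 = 1.348e+05.
ε/D_h = 0.00019/0.1295 = 0.00147; Haaland gives 1/√f = -1.8 log₁₀[0.000167+5.12e-05] = 6.588, so f = 0.02304.
ΔP = f(L/D_h)(ρV²/2) = 0.02304·46.7/0.1295·122.2 = 1015 Pa.
ΔP = 1.01 kPa.

ΔP ≈ 1.01 kPa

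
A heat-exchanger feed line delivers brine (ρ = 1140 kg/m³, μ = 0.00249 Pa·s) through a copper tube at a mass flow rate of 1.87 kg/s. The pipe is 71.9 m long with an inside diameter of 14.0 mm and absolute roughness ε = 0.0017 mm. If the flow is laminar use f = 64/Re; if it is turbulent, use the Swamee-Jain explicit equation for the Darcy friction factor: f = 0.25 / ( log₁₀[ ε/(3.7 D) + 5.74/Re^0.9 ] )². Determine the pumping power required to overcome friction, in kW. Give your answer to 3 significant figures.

A = πD²/4 = π(0.014)²/4 = 0.0001539 m²; mean velocity V = ṁ/(ρA) = 1.87/(1140 · 0.0001539) = 10.66 m/s.
Reynolds number Re = ρVD/μ = 1140 · 10.66 · 0.014 / 0.00249 = 6.83e+04.
Re > 4000 → turbulent. Relative roughness ε/D = 1.7e-06/0.014 = 0.000121. Swamee-Jain: f = 0.25/(log₁₀[0.000121/3.7 + 5.74/6.83e+04^0.9])² = 0.25/(log₁₀[3.28e-05 + 0.000256])² = 0.25/(-3.54)² = 0.01995.
Darcy-Weisbach: ΔP = f(L/D)(ρV²/2) = 0.01995·(71.9/0.014)·(1140·10.66²/2) = 0.01995·5136·6.472e+04 = 6.632e+06 Pa.
Q = ṁ/ρ = 1.87/1140 = 0.00164 m³/s.
Pumping power P = QΔP = 0.00164·6.632e+06 = 10880 W = 10.9 kW.

P ≈ 10.9 kW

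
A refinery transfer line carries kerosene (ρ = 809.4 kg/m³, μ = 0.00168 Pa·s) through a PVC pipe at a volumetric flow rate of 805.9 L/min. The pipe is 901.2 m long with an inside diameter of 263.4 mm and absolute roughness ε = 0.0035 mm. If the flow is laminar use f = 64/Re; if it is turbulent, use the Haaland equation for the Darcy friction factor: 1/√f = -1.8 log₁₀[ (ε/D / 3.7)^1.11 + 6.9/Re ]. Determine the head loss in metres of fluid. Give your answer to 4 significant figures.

h_f ≈ 0.2448 m

Q = 805.9 L/min = 805.9/60000 = 0.01343 m³/s.
Cross-sectional area A = πD²/4 = π(0.2634)²/4 = 0.05449 m²; mean velocity V = Q/A = 0.01343/0.05449 = 0.2465 m/s.
Reynolds number Re = ρVD/μ = 809.4 · 0.2465 · 0.2634 / 0.00168 = 3.128e+04.
Re > 4000 → turbulent. Relative roughness ε/D = 3.5e-06/0.2634 = 1.33e-05. Haaland: 1/√f = -1.8 log₁₀[(1.33e-05/3.7)^1.11 + 6.9/3.128e+04] = -1.8 log₁₀[9.04e-07 + 0.000221] = 6.578, so f = 0.02311.
Darcy-Weisbach: ΔP = f(L/D)(ρV²/2) = 0.02311·(901.2/0.2634)·(809.4·0.2465²/2) = 0.02311·3421·24.59 = 1944 Pa.
Head loss h_f = ΔP/(ρg) = 1944/(809.4·9.81) = 0.2448 m.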